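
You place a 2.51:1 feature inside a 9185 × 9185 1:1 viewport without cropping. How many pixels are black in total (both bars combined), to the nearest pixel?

Since 2.510 > 1.000, the feature is width-limited.
That makes the image 3659.3625 px tall (9185 / 2.510).
9185 − 3659.3625 = 5525.6375 px of bars.
Across the 9185-px span: 5525.6375 × 9185 ≈ 50752980 px.

50752980 pixels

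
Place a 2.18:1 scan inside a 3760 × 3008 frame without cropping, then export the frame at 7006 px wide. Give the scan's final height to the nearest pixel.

At 3760×3008 the scan is width-limited, so height = 3760 / 2.180 ≈ 1724.77 px.
Resizing to 7006 px wide multiplies everything by 1.8633: 1724.77 → 3213.76 px.

3214 px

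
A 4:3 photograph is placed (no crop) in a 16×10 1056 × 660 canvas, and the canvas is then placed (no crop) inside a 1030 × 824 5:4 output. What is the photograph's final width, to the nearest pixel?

First fit — 4:3 into 1056×660 spans the height: 880.00 × 660.00.
The 16×10 canvas is width-limited in 1030×824, giving 1030.00 × 643.75; scale factor 0.9754.
Applying the same ×0.9754: 880.00 → 858.33.

858 px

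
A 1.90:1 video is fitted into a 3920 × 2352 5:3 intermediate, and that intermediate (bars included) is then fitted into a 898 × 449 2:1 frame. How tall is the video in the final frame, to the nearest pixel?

394 px

Inside the 3920×2352 canvas the video is width-limited at 3920.00 × 2063.16.
Second fit — the 5:3 canvas into 898×449 spans the height: 748.33 × 449.00 (×0.1909 from 3920×2352).
Applying the same ×0.1909: 2063.16 → 393.86.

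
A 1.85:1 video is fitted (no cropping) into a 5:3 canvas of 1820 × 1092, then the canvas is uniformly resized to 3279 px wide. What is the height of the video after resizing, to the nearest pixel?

1772 px

At 1820×1092 the video is width-limited, so height = 1820 / 1.850 ≈ 983.78 px.
Scaling 1820 → 3279 is ×1.8016, so the height becomes 983.78 × 1.8016 ≈ 1772.43 px.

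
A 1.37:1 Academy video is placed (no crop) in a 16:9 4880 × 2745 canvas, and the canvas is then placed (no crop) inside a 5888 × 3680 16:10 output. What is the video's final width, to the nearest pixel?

1.37:1 Academy in 4880×2745: fills the height, so the video is 3760.65 × 2745.00.
The 16:9 canvas is width-limited in 5888×3680, giving 5888.00 × 3312.00; scale factor 1.2066.
Applying the same ×1.2066: 3760.65 → 4537.44.

4537 px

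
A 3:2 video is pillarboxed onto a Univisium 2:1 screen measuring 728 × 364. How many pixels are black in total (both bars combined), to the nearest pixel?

3:2 is narrower than Univisium 2:1, so it spans the full height.
That makes the image 546.0000 px wide (364 × 3/2).
Black = 728 − 546.0000 = 182.0000 px.
That's 182.0000 × 364 ≈ 66248 black pixels.

66248 pixels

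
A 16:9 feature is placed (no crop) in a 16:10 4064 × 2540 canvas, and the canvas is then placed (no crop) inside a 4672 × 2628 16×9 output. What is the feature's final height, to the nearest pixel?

2365 px

16:9 in 4064×2540: fills the width, so the feature is 4064.00 × 2286.00.
Second fit — the 16:10 canvas into 4672×2628 spans the height: 4204.80 × 2628.00 (×1.0346 from 4064×2540).
So the feature's height is 2286.00 × 1.0346 ≈ 2365.20.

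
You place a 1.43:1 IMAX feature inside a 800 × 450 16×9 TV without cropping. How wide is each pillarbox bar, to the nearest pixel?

78 px

1.43:1 IMAX is narrower than 16×9, so it spans the full height.
The feature is 450 × 1.430 ≈ 643.50 px wide.
Black = 800 − 643.50 = 156.50 px, or 78.25 per bar.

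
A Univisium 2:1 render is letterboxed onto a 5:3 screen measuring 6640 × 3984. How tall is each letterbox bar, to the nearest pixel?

332 px

Univisium 2:1 is wider than 5:3, so it spans the full width.
Content height = 6640 × 1/2 ≈ 3320.00 px.
Black = 3984 − 3320.00 = 664.00 px, or 332.00 per bar.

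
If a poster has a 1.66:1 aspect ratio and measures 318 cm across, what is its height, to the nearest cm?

192 cm

Height = 318 / 1.660 = 191.57.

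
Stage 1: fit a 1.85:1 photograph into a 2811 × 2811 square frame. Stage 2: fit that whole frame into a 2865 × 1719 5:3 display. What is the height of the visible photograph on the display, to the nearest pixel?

1.85:1 in 2811×2811: fills the width, so the photograph is 2811.00 × 1519.46.
Second fit — the square canvas into 2865×1719 spans the height: 1719.00 × 1719.00 (×0.6115 from 2811×2811).
Applying the same ×0.6115: 1519.46 → 929.19.

929 px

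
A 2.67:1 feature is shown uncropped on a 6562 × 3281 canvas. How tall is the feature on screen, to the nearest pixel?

Since 2.670 > 2.000, the feature is width-limited.
The feature is 6562 / 2.670 ≈ 2457.68 px tall.

2458 px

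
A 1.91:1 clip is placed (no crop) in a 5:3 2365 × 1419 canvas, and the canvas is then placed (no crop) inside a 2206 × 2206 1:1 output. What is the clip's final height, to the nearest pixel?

1155 px

1.91:1 in 2365×1419: fills the width, so the clip is 2365.00 × 1238.22.
5:3 in 2206×2206: fills the width, so the intermediate becomes 2206.00 × 1323.60 — a scale of ×0.9328.
So the clip's height is 1238.22 × 0.9328 ≈ 1154.97.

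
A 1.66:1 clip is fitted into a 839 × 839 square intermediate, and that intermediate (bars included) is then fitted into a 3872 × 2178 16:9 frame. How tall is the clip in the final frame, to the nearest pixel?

1312 px

1.66:1 in 839×839: fills the width, so the clip is 839.00 × 505.42.
square in 3872×2178: fills the height, so the intermediate becomes 2178.00 × 2178.00 — a scale of ×2.5959.
So the clip's height is 505.42 × 2.5959 ≈ 1312.05.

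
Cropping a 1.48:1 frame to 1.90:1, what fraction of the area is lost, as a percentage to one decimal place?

22.1%

1.90:1 is wider than 1.48:1, so the crop keeps the full width and trims the height.
Fraction kept = (1.480)/(1.900) ≈ 77.89%, so 22.11% is lost.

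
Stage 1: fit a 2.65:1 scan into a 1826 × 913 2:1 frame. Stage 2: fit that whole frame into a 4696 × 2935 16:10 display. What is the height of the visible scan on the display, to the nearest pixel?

1772 px

Inside the 1826×913 canvas the scan is width-limited at 1826.00 × 689.06.
The 2:1 canvas is width-limited in 4696×2935, giving 4696.00 × 2348.00; scale factor 2.5717.
So the scan's height is 689.06 × 2.5717 ≈ 1772.08.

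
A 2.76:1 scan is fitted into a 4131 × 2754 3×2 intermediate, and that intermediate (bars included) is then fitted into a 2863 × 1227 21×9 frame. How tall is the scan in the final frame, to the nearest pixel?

667 px

2.76:1 in 4131×2754: fills the width, so the scan is 4131.00 × 1496.74.
3×2 in 2863×1227: fills the height, so the intermediate becomes 1840.50 × 1227.00 — a scale of ×0.4455.
So the scan's height is 1496.74 × 0.4455 ≈ 666.85.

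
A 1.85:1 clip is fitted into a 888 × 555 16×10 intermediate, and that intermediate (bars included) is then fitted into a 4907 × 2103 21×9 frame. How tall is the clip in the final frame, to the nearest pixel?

1819 px

Inside the 888×555 canvas the clip is width-limited at 888.00 × 480.00.
Second fit — the 16×10 canvas into 4907×2103 spans the height: 3364.80 × 2103.00 (×3.7892 from 888×555).
Applying the same ×3.7892: 480.00 → 1818.81.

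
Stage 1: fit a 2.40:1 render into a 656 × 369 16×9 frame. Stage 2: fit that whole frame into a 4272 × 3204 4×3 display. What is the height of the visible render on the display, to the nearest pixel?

First fit — 2.40:1 into 656×369 spans the width: 656.00 × 273.33.
Second fit — the 16×9 canvas into 4272×3204 spans the width: 4272.00 × 2403.00 (×6.5122 from 656×369).
Applying the same ×6.5122: 273.33 → 1780.00.

1780 px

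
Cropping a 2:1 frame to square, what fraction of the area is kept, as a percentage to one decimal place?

50.0%

The height stays; only width is cut (since square is narrower than 2:1).
Fraction kept = (1.000)/(2.000) ≈ 50.00%.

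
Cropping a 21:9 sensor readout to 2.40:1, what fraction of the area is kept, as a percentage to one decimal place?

2.40:1 is wider than 21:9, so the crop keeps the full width and trims the height.
(2.333)/(2.400) ≈ 0.972 of the area survives.

97.2%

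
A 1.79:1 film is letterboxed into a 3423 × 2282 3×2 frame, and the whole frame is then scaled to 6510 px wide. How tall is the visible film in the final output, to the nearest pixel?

At 3423×2282 the film is width-limited, so height = 3423 / 1.790 ≈ 1912.29 px.
Resizing to 6510 px wide multiplies everything by 1.9018: 1912.29 → 3636.87 px.

3637 px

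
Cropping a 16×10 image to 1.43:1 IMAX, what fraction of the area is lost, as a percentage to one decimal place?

10.6%

Going from 16×10 to 1.43:1 IMAX means cutting width while keeping height.
Area ratio = (1.430)/(1.600) = 89.38%; the remaining 10.62% is cropped out.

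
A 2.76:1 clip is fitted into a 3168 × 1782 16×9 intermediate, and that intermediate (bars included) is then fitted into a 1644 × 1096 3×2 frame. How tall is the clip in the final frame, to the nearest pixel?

Inside the 3168×1782 canvas the clip is width-limited at 3168.00 × 1147.83.
Second fit — the 16×9 canvas into 1644×1096 spans the width: 1644.00 × 924.75 (×0.5189 from 3168×1782).
So the clip's height is 1147.83 × 0.5189 ≈ 595.65.

596 px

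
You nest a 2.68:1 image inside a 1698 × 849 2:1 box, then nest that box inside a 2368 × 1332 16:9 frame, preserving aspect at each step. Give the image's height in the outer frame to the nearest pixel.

First fit — 2.68:1 into 1698×849 spans the width: 1698.00 × 633.58.
2:1 in 2368×1332: fills the width, so the intermediate becomes 2368.00 × 1184.00 — a scale of ×1.3946.
So the image's height is 633.58 × 1.3946 ≈ 883.58.

884 px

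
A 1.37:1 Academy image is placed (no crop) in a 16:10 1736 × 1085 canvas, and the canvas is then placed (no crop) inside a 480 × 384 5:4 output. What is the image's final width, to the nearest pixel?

First fit — 1.37:1 Academy into 1736×1085 spans the height: 1486.45 × 1085.00.
The 16:10 canvas is width-limited in 480×384, giving 480.00 × 300.00; scale factor 0.2765.
The image scales with it: width 1486.45 × 0.2765 ≈ 411.00.

411 px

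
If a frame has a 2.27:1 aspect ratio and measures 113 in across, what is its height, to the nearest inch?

Height = 113 / 2.270 = 49.78.

50 in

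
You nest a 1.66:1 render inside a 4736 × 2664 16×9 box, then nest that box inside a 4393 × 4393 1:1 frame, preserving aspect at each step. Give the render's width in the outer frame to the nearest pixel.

1.66:1 in 4736×2664: fills the height, so the render is 4422.24 × 2664.00.
16×9 in 4393×4393: fills the width, so the intermediate becomes 4393.00 × 2471.06 — a scale of ×0.9276.
So the render's width is 4422.24 × 0.9276 ≈ 4101.96.

4102 px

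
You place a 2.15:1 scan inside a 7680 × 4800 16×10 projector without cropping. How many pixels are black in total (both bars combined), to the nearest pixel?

9430326 pixels

2.15:1 is wider than 16×10, so it spans the full width.
Content height = 7680 / 2.150 ≈ 3572.0930 px.
Black = 4800 − 3572.0930 = 1227.9070 px.
That's 1227.9070 × 7680 ≈ 9430326 black pixels.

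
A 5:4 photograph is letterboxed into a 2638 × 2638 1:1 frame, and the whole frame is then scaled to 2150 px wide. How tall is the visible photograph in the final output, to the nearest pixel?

1720 px

Fitted into 2638×2638, the photograph spans the width; its height is 2638 × 4/5 ≈ 2110.40 px.
The frame scales by 2150/2638 = 0.8150; 2110.40 × 0.8150 ≈ 1720.00 px.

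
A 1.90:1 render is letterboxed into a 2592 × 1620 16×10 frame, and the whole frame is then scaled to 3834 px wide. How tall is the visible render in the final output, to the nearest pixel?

At 2592×1620 the render is width-limited, so height = 2592 / 1.900 ≈ 1364.21 px.
Scaling 2592 → 3834 is ×1.4792, so the height becomes 1364.21 × 1.4792 ≈ 2017.89 px.

2018 px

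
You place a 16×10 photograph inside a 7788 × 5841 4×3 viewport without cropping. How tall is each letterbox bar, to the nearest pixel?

16×10 (1.600) > 4×3 (1.333), so the photograph fills the width.
The photograph is 7788 × 10/16 ≈ 4867.50 px tall.
Black = 5841 − 4867.50 = 973.50 px, or 486.75 per bar.

487 px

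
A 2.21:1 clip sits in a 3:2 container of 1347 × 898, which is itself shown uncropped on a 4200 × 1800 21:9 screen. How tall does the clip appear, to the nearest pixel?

1222 px

Inside the 1347×898 canvas the clip is width-limited at 1347.00 × 609.50.
Second fit — the 3:2 canvas into 4200×1800 spans the height: 2700.00 × 1800.00 (×2.0045 from 1347×898).
Applying the same ×2.0045: 609.50 → 1221.72.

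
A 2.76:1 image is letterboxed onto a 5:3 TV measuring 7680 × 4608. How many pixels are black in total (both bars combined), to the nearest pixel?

14019005 pixels

Since 2.760 > 1.667, the image is width-limited.
Content height = 7680 / 2.760 ≈ 2782.6087 px.
Black = 4608 − 2782.6087 = 1825.3913 px.
Across the 7680-px span: 1825.3913 × 7680 ≈ 14019005 px.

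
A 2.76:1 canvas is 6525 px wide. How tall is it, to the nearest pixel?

Height = 6525 / 2.760 = 2364.13.

2364 px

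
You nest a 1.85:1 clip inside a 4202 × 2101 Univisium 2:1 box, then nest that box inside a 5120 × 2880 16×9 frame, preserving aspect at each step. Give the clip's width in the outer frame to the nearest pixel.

1.85:1 in 4202×2101: fills the height, so the clip is 3886.85 × 2101.00.
The Univisium 2:1 canvas is width-limited in 5120×2880, giving 5120.00 × 2560.00; scale factor 1.2185.
So the clip's width is 3886.85 × 1.2185 ≈ 4736.00.

4736 px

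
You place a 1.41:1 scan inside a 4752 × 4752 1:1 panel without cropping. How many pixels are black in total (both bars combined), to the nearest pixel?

6566253 pixels

Since 1.410 > 1.000, the scan is width-limited.
That makes the image 3370.2128 px tall (4752 / 1.410).
Black = 4752 − 3370.2128 = 1381.7872 px.
That's 1381.7872 × 4752 ≈ 6566253 black pixels.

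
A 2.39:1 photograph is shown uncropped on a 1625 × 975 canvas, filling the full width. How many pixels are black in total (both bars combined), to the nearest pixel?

That makes the image 679.9163 px tall (1625 / 2.390).
975 − 679.9163 = 295.0837 px of bars.
Bar area = 295.0837 × 1625 ≈ 479511 px.

479511 pixels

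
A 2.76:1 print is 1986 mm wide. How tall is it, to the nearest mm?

At 2.76:1, 1986 / 2.760 ≈ 719.57.

720 mm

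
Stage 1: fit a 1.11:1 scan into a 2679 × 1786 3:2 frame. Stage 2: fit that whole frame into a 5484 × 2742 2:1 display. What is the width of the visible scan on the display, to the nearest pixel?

First fit — 1.11:1 into 2679×1786 spans the height: 1982.46 × 1786.00.
3:2 in 5484×2742: fills the height, so the intermediate becomes 4113.00 × 2742.00 — a scale of ×1.5353.
So the scan's width is 1982.46 × 1.5353 ≈ 3043.62.

3044 px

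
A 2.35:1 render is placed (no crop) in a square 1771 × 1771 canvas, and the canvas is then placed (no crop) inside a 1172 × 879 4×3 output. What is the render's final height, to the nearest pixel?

First fit — 2.35:1 into 1771×1771 spans the width: 1771.00 × 753.62.
square in 1172×879: fills the height, so the intermediate becomes 879.00 × 879.00 — a scale of ×0.4963.
So the render's height is 753.62 × 0.4963 ≈ 374.04.

374 px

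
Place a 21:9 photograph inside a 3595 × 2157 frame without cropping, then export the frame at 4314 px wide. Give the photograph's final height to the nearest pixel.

Fitted into 3595×2157, the photograph spans the width; its height is 3595 × 9/21 ≈ 1540.71 px.
Resizing to 4314 px wide multiplies everything by 1.2000: 1540.71 → 1848.86 px.

1849 px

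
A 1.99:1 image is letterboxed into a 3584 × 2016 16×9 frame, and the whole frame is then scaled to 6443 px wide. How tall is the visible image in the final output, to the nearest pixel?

3238 px

At 3584×2016 the image is width-limited, so height = 3584 / 1.990 ≈ 1801.01 px.
Scaling 3584 → 6443 is ×1.7977, so the height becomes 1801.01 × 1.7977 ≈ 3237.69 px.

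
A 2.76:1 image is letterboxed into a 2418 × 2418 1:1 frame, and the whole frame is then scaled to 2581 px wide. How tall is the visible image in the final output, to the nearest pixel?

935 px

In the 2418×2418 frame the image fills the width: height = 2418 / 2.760 ≈ 876.09 px.
Scaling 2418 → 2581 is ×1.0674, so the height becomes 876.09 × 1.0674 ≈ 935.14 px.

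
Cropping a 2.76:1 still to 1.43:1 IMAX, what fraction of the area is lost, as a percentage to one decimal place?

1.43:1 IMAX is narrower than 2.76:1, so the crop keeps the full height and trims the width.
Area ratio = (1.430)/(2.760) = 51.81%; the remaining 48.19% is cropped out.

48.2%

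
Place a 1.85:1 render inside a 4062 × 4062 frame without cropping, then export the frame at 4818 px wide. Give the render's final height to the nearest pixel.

In the 4062×4062 frame the render fills the width: height = 4062 / 1.850 ≈ 2195.68 px.
Scaling 4062 → 4818 is ×1.1861, so the height becomes 2195.68 × 1.1861 ≈ 2604.32 px.

2604 px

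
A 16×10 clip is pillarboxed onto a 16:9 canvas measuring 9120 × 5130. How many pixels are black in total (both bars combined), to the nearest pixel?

16×10 (1.600) < 16:9 (1.778), so the clip fills the height.
The clip is 5130 × 16/10 ≈ 8208.0000 px wide.
Black = 9120 − 8208.0000 = 912.0000 px.
That's 912.0000 × 5130 ≈ 4678560 black pixels.

4678560 pixels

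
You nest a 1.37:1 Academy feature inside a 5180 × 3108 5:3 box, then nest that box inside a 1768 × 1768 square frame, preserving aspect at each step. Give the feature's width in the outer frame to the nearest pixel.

First fit — 1.37:1 Academy into 5180×3108 spans the height: 4257.96 × 3108.00.
5:3 in 1768×1768: fills the width, so the intermediate becomes 1768.00 × 1060.80 — a scale of ×0.3413.
So the feature's width is 4257.96 × 0.3413 ≈ 1453.30.

1453 px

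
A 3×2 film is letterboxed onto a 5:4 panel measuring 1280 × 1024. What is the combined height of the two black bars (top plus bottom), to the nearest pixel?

3×2 (1.500) > 5:4 (1.250), so the film fills the width.
That makes the image 853.33 px tall (1280 × 2/3).
Leftover height: 1024 − 853.33 = 170.67 px.

171 px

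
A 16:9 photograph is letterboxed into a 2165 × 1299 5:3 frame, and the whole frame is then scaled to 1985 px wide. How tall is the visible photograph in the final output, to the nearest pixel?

1117 px

In the 2165×1299 frame the photograph fills the width: height = 2165 × 9/16 ≈ 1217.81 px.
Resizing to 1985 px wide multiplies everything by 0.9169: 1217.81 → 1116.56 px.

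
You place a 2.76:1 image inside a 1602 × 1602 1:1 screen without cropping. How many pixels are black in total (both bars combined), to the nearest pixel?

1636547 pixels

2.76:1 (2.760) > 1:1 (1.000), so the image fills the width.
That makes the image 580.4348 px tall (1602 / 2.760).
Black = 1602 − 580.4348 = 1021.5652 px.
Across the 1602-px span: 1021.5652 × 1602 ≈ 1636547 px.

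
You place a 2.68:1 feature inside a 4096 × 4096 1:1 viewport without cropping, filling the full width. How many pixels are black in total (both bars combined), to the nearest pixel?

10517061 pixels

Content height = 4096 / 2.680 ≈ 1528.3582 px.
4096 − 1528.3582 = 2567.6418 px of bars.
Bar area = 2567.6418 × 4096 ≈ 10517061 px.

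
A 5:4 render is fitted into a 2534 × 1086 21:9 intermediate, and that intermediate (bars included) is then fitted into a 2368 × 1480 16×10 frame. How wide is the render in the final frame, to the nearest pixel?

1269 px

Inside the 2534×1086 canvas the render is height-limited at 1357.50 × 1086.00.
The 21:9 canvas is width-limited in 2368×1480, giving 2368.00 × 1014.86; scale factor 0.9345.
So the render's width is 1357.50 × 0.9345 ≈ 1268.57.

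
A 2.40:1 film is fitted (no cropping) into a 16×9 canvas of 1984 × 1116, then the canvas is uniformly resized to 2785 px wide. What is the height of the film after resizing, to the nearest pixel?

Fitted into 1984×1116, the film spans the width; its height is 1984 / 2.400 ≈ 826.67 px.
Scaling 1984 → 2785 is ×1.4037, so the height becomes 826.67 × 1.4037 ≈ 1160.42 px.

1160 px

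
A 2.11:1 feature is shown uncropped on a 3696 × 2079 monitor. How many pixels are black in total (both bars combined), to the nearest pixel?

2.11:1 is wider than 16×9, so it spans the full width.
Content height = 3696 / 2.110 ≈ 1751.6588 px.
2079 − 1751.6588 = 327.3412 px of bars.
Across the 3696-px span: 327.3412 × 3696 ≈ 1209853 px.

1209853 pixels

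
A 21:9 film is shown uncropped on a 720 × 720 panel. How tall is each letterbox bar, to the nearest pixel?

206 px

21:9 is wider than square, so it spans the full width.
Content height = 720 × 9/21 ≈ 308.57 px.
Black = 720 − 308.57 = 411.43 px, or 205.71 per bar.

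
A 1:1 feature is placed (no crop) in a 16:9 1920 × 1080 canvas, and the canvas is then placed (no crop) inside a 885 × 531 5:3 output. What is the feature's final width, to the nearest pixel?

498 px

First fit — 1:1 into 1920×1080 spans the height: 1080.00 × 1080.00.
16:9 in 885×531: fills the width, so the intermediate becomes 885.00 × 497.81 — a scale of ×0.4609.
So the feature's width is 1080.00 × 0.4609 ≈ 497.81.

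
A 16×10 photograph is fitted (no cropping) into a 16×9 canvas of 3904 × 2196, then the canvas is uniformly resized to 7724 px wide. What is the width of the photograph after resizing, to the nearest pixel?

In the 3904×2196 frame the photograph fills the height: width = 2196 × 16/10 ≈ 3513.60 px.
The frame scales by 7724/3904 = 1.9785; 3513.60 × 1.9785 ≈ 6951.60 px.

6952 px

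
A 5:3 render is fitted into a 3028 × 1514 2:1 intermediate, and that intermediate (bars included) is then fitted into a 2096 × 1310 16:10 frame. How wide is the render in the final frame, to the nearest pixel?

1747 px

Inside the 3028×1514 canvas the render is height-limited at 2523.33 × 1514.00.
Second fit — the 2:1 canvas into 2096×1310 spans the width: 2096.00 × 1048.00 (×0.6922 from 3028×1514).
So the render's width is 2523.33 × 0.6922 ≈ 1746.67.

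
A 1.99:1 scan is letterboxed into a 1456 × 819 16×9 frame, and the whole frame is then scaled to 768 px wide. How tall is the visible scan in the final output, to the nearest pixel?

Fitted into 1456×819, the scan spans the width; its height is 1456 / 1.990 ≈ 731.66 px.
The frame scales by 768/1456 = 0.5275; 731.66 × 0.5275 ≈ 385.93 px.

386 px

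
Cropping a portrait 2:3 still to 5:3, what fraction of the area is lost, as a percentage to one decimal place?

5:3 is wider than portrait 2:3, so the crop keeps the full width and trims the height.
Fraction kept = (0.667)/(1.667) ≈ 40.00%, so 60.00% is lost.

60.0%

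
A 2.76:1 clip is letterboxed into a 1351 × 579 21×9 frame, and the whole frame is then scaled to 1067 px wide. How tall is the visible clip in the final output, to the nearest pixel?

387 px

Fitted into 1351×579, the clip spans the width; its height is 1351 / 2.760 ≈ 489.49 px.
Resizing to 1067 px wide multiplies everything by 0.7898: 489.49 → 386.59 px.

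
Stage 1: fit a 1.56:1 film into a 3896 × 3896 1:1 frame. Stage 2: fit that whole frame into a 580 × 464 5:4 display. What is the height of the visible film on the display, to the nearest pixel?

297 px

First fit — 1.56:1 into 3896×3896 spans the width: 3896.00 × 2497.44.
The 1:1 canvas is height-limited in 580×464, giving 464.00 × 464.00; scale factor 0.1191.
So the film's height is 2497.44 × 0.1191 ≈ 297.44.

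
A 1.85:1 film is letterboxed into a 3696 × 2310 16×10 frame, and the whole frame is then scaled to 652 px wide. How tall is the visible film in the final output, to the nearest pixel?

At 3696×2310 the film is width-limited, so height = 3696 / 1.850 ≈ 1997.84 px.
Scaling 3696 → 652 is ×0.1764, so the height becomes 1997.84 × 0.1764 ≈ 352.43 px.

352 px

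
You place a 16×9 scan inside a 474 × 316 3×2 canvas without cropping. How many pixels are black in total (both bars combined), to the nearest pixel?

Since 1.778 > 1.500, the scan is width-limited.
Content height = 474 × 9/16 ≈ 266.6250 px.
316 − 266.6250 = 49.3750 px of bars.
Across the 474-px span: 49.3750 × 474 ≈ 23404 px.

23404 pixels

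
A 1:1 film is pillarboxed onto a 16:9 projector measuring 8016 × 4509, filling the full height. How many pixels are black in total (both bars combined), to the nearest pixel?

The film is 4509 × 1/1 ≈ 4509.0000 px wide.
8016 − 4509.0000 = 3507.0000 px of bars.
That's 3507.0000 × 4509 ≈ 15813063 black pixels.

15813063 pixels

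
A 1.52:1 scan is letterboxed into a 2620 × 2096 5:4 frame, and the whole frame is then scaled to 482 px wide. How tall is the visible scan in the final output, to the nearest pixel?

317 px

Fitted into 2620×2096, the scan spans the width; its height is 2620 / 1.520 ≈ 1723.68 px.
Scaling 2620 → 482 is ×0.1840, so the height becomes 1723.68 × 0.1840 ≈ 317.11 px.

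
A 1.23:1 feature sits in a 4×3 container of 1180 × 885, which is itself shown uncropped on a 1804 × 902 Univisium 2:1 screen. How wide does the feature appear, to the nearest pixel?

First fit — 1.23:1 into 1180×885 spans the height: 1088.55 × 885.00.
The 4×3 canvas is height-limited in 1804×902, giving 1202.67 × 902.00; scale factor 1.0192.
So the feature's width is 1088.55 × 1.0192 ≈ 1109.46.

1109 px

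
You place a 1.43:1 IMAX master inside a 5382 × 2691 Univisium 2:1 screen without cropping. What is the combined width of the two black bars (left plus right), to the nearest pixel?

Since 1.430 < 2.000, the master is height-limited.
That makes the image 3848.13 px wide (2691 × 1.430).
Black = 5382 − 3848.13 = 1533.87 px.

1534 px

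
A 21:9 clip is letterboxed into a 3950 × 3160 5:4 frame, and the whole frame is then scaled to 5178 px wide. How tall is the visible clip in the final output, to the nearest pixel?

In the 3950×3160 frame the clip fills the width: height = 3950 × 9/21 ≈ 1692.86 px.
Resizing to 5178 px wide multiplies everything by 1.3109: 1692.86 → 2219.14 px.

2219 px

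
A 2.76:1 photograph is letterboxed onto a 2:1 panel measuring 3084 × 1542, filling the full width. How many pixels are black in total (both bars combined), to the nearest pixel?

1309493 pixels

Content height = 3084 / 2.760 ≈ 1117.3913 px.
1542 − 1117.3913 = 424.6087 px of bars.
Across the 3084-px span: 424.6087 × 3084 ≈ 1309493 px.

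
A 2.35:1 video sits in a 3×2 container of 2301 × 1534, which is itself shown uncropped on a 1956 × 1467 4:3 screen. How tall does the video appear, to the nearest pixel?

832 px

2.35:1 in 2301×1534: fills the width, so the video is 2301.00 × 979.15.
Second fit — the 3×2 canvas into 1956×1467 spans the width: 1956.00 × 1304.00 (×0.8501 from 2301×1534).
So the video's height is 979.15 × 0.8501 ≈ 832.34.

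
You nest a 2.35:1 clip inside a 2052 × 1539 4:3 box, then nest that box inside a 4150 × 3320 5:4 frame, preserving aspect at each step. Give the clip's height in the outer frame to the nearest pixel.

Inside the 2052×1539 canvas the clip is width-limited at 2052.00 × 873.19.
4:3 in 4150×3320: fills the width, so the intermediate becomes 4150.00 × 3112.50 — a scale of ×2.0224.
The clip scales with it: height 873.19 × 2.0224 ≈ 1765.96.

1766 px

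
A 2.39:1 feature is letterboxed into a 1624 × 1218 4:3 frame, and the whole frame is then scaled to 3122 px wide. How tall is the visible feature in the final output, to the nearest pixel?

1306 px

In the 1624×1218 frame the feature fills the width: height = 1624 / 2.390 ≈ 679.50 px.
The frame scales by 3122/1624 = 1.9224; 679.50 × 1.9224 ≈ 1306.28 px.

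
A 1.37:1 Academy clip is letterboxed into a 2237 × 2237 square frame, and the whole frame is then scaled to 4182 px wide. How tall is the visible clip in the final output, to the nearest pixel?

3053 px

At 2237×2237 the clip is width-limited, so height = 2237 / 1.370 ≈ 1632.85 px.
The frame scales by 4182/2237 = 1.8695; 1632.85 × 1.8695 ≈ 3052.55 px.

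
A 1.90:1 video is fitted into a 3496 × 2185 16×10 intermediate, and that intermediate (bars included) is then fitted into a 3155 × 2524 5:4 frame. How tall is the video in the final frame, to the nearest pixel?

1661 px

1.90:1 in 3496×2185: fills the width, so the video is 3496.00 × 1840.00.
The 16×10 canvas is width-limited in 3155×2524, giving 3155.00 × 1971.88; scale factor 0.9025.
The video scales with it: height 1840.00 × 0.9025 ≈ 1660.53.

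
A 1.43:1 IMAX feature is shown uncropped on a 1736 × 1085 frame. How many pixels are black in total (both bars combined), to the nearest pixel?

Since 1.430 < 1.600, the feature is height-limited.
Content width = 1085 × 1.430 ≈ 1551.5500 px.
Black = 1736 − 1551.5500 = 184.4500 px.
Bar area = 184.4500 × 1085 ≈ 200128 px.

200128 pixels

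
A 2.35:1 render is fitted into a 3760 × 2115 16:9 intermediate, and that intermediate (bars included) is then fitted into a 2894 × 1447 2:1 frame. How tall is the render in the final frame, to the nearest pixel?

First fit — 2.35:1 into 3760×2115 spans the width: 3760.00 × 1600.00.
The 16:9 canvas is height-limited in 2894×1447, giving 2572.44 × 1447.00; scale factor 0.6842.
The render scales with it: height 1600.00 × 0.6842 ≈ 1094.66.

1095 px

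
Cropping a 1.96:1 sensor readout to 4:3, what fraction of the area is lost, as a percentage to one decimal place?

4:3 is narrower than 1.96:1, so the crop keeps the full height and trims the width.
Fraction kept = (1.333)/(1.960) ≈ 68.03%, so 31.97% is lost.

32.0%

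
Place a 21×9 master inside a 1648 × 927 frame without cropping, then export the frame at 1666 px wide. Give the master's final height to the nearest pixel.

Fitted into 1648×927, the master spans the width; its height is 1648 × 9/21 ≈ 706.29 px.
Scaling 1648 → 1666 is ×1.0109, so the height becomes 706.29 × 1.0109 ≈ 714.00 px.

714 px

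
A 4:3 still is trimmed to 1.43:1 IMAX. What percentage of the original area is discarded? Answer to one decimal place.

Going from 4:3 to 1.43:1 IMAX means cutting height while keeping width.
(1.333)/(1.430) ≈ 0.932 of the area survives, leaving 6.76% discarded.

6.8%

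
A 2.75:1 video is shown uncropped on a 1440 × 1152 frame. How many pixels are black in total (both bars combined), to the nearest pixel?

904844 pixels

2.75:1 (2.750) > 5:4 (1.250), so the video fills the width.
That makes the image 523.6364 px tall (1440 / 2.750).
Leftover height: 1152 − 523.6364 = 628.3636 px.
Across the 1440-px span: 628.3636 × 1440 ≈ 904844 px.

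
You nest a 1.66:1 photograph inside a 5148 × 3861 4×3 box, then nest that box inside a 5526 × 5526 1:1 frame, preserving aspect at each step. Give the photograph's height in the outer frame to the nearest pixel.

3329 px

1.66:1 in 5148×3861: fills the width, so the photograph is 5148.00 × 3101.20.
4×3 in 5526×5526: fills the width, so the intermediate becomes 5526.00 × 4144.50 — a scale of ×1.0734.
The photograph scales with it: height 3101.20 × 1.0734 ≈ 3328.92.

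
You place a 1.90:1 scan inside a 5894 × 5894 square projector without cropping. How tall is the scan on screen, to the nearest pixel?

3102 px

Since 1.900 > 1.000, the scan is width-limited.
Content height = 5894 / 1.900 ≈ 3102.11 px.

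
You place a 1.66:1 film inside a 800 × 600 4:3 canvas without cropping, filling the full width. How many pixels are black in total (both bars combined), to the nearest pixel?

That makes the image 481.9277 px tall (800 / 1.660).
Black = 600 − 481.9277 = 118.0723 px.
Across the 800-px span: 118.0723 × 800 ≈ 94458 px.

94458 pixels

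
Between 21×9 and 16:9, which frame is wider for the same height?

21×9 = 2.333 and 16:9 = 1.778; 2.333 > 1.778.

21×9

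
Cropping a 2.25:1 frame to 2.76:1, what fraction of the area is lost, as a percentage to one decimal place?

Going from 2.25:1 to 2.76:1 means cutting height while keeping width.
Area ratio = (2.250)/(2.760) = 81.52%; the remaining 18.48% is cropped out.

18.5%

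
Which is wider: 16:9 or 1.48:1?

16:9 = 1.778 and 1.48; 1.778 > 1.48.

16:9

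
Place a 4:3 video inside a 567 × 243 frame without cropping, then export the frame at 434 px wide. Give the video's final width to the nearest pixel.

248 px

In the 567×243 frame the video fills the height: width = 243 × 4/3 ≈ 324.00 px.
The frame scales by 434/567 = 0.7654; 324.00 × 0.7654 ≈ 248.00 px.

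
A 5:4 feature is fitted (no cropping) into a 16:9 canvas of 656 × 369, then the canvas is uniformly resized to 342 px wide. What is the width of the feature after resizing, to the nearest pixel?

At 656×369 the feature is height-limited, so width = 369 × 5/4 ≈ 461.25 px.
The frame scales by 342/656 = 0.5213; 461.25 × 0.5213 ≈ 240.47 px.

240 px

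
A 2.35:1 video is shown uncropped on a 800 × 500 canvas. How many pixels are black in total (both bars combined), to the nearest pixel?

127660 pixels

2.35:1 (2.350) > 16×10 (1.600), so the video fills the width.
That makes the image 340.4255 px tall (800 / 2.350).
500 − 340.4255 = 159.5745 px of bars.
Bar area = 159.5745 × 800 ≈ 127660 px.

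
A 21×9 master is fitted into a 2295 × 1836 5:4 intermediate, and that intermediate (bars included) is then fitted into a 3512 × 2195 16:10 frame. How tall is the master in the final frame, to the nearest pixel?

21×9 in 2295×1836: fills the width, so the master is 2295.00 × 983.57.
5:4 in 3512×2195: fills the height, so the intermediate becomes 2743.75 × 2195.00 — a scale of ×1.1955.
Applying the same ×1.1955: 983.57 → 1175.89.

1176 px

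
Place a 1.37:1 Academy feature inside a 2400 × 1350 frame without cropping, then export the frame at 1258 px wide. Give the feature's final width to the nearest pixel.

In the 2400×1350 frame the feature fills the height: width = 1350 × 1.370 ≈ 1849.50 px.
Scaling 2400 → 1258 is ×0.5242, so the width becomes 1849.50 × 0.5242 ≈ 969.45 px.

969 px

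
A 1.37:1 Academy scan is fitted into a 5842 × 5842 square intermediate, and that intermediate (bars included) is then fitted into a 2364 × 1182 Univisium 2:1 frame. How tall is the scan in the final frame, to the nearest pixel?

863 px

Inside the 5842×5842 canvas the scan is width-limited at 5842.00 × 4264.23.
square in 2364×1182: fills the height, so the intermediate becomes 1182.00 × 1182.00 — a scale of ×0.2023.
So the scan's height is 4264.23 × 0.2023 ≈ 862.77.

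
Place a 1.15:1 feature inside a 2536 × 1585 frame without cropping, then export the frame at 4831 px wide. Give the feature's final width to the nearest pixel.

3472 px

Fitted into 2536×1585, the feature spans the height; its width is 1585 × 1.150 ≈ 1822.75 px.
Scaling 2536 → 4831 is ×1.9050, so the width becomes 1822.75 × 1.9050 ≈ 3472.28 px.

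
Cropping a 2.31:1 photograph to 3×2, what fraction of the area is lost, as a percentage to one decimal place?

35.1%

3×2 is narrower than 2.31:1, so the crop keeps the full height and trims the width.
Fraction kept = (1.500)/(2.310) ≈ 64.94%, so 35.06% is lost.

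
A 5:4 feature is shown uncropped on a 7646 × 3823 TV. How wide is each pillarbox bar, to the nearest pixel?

5:4 (1.250) < Univisium 2:1 (2.000), so the feature fills the height.
Content width = 3823 × 5/4 ≈ 4778.75 px.
7646 − 4778.75 = 2867.25 px of bars (1433.62 each).

1434 px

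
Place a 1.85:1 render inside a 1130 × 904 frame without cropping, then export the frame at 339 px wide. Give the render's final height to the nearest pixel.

Fitted into 1130×904, the render spans the width; its height is 1130 / 1.850 ≈ 610.81 px.
Scaling 1130 → 339 is ×0.3000, so the height becomes 610.81 × 0.3000 ≈ 183.24 px.

183 px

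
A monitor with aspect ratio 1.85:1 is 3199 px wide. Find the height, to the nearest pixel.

At 1.85:1, 3199 / 1.850 ≈ 1729.19.

1729 px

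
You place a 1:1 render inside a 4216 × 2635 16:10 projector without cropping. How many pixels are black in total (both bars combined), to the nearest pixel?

4165935 pixels

1:1 (1.000) < 16:10 (1.600), so the render fills the height.
The render is 2635 × 1/1 ≈ 2635.0000 px wide.
4216 − 2635.0000 = 1581.0000 px of bars.
Across the 2635-px span: 1581.0000 × 2635 ≈ 4165935 px.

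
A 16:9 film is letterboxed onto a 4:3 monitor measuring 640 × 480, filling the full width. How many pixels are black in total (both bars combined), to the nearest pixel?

76800 pixels

The film is 640 × 9/16 ≈ 360.0000 px tall.
Black = 480 − 360.0000 = 120.0000 px.
That's 120.0000 × 640 ≈ 76800 black pixels.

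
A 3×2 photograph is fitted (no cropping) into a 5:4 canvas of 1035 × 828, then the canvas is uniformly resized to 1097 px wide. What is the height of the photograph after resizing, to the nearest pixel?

Fitted into 1035×828, the photograph spans the width; its height is 1035 × 2/3 ≈ 690.00 px.
The frame scales by 1097/1035 = 1.0599; 690.00 × 1.0599 ≈ 731.33 px.

731 px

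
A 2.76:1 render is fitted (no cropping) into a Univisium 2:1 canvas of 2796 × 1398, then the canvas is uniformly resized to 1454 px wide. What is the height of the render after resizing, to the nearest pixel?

In the 2796×1398 frame the render fills the width: height = 2796 / 2.760 ≈ 1013.04 px.
Resizing to 1454 px wide multiplies everything by 0.5200: 1013.04 → 526.81 px.

527 px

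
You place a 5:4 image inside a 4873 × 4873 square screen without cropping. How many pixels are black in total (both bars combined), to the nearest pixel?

4749226 pixels

Since 1.250 > 1.000, the image is width-limited.
The image is 4873 × 4/5 ≈ 3898.4000 px tall.
Black = 4873 − 3898.4000 = 974.6000 px.
Across the 4873-px span: 974.6000 × 4873 ≈ 4749226 px.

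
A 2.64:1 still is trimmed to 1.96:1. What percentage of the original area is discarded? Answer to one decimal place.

Going from 2.64:1 to 1.96:1 means cutting width while keeping height.
(1.960)/(2.640) ≈ 0.742 of the area survives, leaving 25.76% discarded.

25.8%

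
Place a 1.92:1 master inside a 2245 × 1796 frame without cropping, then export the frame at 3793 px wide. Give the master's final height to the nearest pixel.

1976 px

At 2245×1796 the master is width-limited, so height = 2245 / 1.920 ≈ 1169.27 px.
Scaling 2245 → 3793 is ×1.6895, so the height becomes 1169.27 × 1.6895 ≈ 1975.52 px.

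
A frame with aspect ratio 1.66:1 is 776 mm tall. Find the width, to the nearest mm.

776 × 1.660 = 1288.16.

1288 mm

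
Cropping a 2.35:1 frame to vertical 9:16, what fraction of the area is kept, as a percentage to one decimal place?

23.9%

Going from 2.35:1 to vertical 9:16 means cutting width while keeping height.
(0.562)/(2.350) ≈ 0.239 of the area survives.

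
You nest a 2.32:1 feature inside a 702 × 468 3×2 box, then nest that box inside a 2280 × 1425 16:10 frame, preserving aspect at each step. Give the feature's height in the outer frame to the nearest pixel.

921 px

First fit — 2.32:1 into 702×468 spans the width: 702.00 × 302.59.
Second fit — the 3×2 canvas into 2280×1425 spans the height: 2137.50 × 1425.00 (×3.0449 from 702×468).
The feature scales with it: height 302.59 × 3.0449 ≈ 921.34.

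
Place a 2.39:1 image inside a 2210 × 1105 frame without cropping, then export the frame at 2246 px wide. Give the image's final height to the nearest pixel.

Fitted into 2210×1105, the image spans the width; its height is 2210 / 2.390 ≈ 924.69 px.
The frame scales by 2246/2210 = 1.0163; 924.69 × 1.0163 ≈ 939.75 px.

940 px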